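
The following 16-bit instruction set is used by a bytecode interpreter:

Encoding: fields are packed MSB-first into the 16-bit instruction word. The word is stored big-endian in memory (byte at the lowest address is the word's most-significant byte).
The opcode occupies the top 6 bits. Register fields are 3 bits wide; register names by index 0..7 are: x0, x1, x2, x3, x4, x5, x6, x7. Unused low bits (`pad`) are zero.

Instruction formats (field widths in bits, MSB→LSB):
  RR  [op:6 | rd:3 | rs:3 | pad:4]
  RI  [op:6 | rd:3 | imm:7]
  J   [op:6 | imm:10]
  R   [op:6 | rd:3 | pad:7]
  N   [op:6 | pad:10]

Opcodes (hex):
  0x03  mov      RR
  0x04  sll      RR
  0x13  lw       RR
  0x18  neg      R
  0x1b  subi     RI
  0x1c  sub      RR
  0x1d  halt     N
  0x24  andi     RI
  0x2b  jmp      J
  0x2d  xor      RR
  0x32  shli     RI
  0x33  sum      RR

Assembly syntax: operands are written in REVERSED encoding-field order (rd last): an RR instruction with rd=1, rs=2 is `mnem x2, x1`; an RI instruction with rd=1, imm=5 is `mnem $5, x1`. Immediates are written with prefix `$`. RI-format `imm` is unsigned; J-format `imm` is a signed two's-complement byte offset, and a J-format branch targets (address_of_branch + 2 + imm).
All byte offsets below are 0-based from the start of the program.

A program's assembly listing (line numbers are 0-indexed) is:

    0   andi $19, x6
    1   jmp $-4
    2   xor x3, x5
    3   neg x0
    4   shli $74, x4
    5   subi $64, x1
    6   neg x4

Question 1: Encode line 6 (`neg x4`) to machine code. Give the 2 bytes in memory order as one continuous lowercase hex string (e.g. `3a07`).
6200

6. neg fields op=0x18:6|rd=4:3|pad=0:7 → word 6200h → 62 00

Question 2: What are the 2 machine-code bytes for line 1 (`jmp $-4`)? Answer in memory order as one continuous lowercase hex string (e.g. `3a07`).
affc

L1: jmp op=0x2b:6|imm=-4:10 ⇒ 0xaffc ⇒ big af fc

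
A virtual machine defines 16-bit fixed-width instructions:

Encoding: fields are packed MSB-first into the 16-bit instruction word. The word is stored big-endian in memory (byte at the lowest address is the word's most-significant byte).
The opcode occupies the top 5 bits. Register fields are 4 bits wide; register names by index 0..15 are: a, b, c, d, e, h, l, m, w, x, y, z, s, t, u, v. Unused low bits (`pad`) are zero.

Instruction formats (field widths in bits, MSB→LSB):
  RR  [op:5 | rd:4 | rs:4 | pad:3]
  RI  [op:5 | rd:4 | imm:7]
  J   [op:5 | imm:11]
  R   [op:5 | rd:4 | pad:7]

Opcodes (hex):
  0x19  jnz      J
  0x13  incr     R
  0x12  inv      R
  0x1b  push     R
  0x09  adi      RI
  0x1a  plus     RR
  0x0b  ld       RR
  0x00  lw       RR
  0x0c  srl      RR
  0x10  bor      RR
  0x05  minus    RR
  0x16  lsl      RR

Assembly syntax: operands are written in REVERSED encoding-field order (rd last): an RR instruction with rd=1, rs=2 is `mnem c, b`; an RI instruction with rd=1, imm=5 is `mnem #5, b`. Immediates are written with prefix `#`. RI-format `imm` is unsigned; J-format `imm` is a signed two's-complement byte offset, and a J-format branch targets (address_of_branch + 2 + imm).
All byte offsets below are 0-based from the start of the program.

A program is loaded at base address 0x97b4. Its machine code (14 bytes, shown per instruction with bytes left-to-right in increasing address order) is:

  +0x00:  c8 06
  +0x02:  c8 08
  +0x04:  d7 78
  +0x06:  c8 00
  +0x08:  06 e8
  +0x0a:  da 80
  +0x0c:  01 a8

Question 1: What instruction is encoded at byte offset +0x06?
off 0x06: read c8 00 as big → 0xc800
  op=0xc800>>11=0x19 ⇒ jnz (J)
  [10:0] imm=0 = #0

jnz #0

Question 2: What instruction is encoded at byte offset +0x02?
off 0x02: read c8 08 as big → 0xc808
  op=0xc808>>11=0x19 ⇒ jnz (J)
  imm: (w>>0)&0x7ff=0x8 → #8

jnz #8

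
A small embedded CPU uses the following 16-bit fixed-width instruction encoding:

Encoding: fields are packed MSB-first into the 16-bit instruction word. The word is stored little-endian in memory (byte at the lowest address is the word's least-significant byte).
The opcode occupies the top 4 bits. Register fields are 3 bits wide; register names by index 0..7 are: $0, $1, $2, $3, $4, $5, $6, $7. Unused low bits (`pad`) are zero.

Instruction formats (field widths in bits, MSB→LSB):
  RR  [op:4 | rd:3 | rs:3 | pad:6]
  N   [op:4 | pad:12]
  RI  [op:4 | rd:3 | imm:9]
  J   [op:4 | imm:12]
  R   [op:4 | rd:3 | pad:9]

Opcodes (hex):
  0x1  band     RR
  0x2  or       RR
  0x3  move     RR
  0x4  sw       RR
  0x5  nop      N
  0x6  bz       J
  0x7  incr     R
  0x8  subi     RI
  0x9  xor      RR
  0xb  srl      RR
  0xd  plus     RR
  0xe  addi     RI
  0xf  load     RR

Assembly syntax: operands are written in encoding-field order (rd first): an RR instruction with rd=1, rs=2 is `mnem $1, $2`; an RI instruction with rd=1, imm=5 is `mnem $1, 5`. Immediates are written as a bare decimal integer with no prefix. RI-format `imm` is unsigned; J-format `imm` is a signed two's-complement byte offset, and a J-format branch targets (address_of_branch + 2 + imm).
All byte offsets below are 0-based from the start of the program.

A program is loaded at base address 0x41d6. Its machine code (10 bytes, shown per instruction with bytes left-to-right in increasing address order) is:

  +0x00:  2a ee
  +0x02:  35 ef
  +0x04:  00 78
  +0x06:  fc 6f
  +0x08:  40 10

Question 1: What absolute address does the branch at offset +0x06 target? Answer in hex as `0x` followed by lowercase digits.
0x41da

[06] fc 6f → 0x6ffc
  top 4b → 0x6 → bz [J]
  imm@[11:0]=0xffc (s12→-4) ⇒ -4
  target = base 0x41d6 + off 0x06 + 2 + imm -4 = 0x41da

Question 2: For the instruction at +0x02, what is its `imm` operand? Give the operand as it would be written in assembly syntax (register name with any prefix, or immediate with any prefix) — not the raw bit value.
[02] 35 ef → 0xef35
  opcode bits[15:12]=0xe: addi/RI
  [11:9] rd=7 = $7
  [8:0] imm=309 = 309

309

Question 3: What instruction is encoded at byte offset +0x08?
@+08  little-endian(40 10) = 0x1040
  op=0x1040>>12=0x1 ⇒ band (RR)
  rd@[11:9]=0x0 ⇒ $0
  rs@[8:6]=0x1 ⇒ $1

band $0, $1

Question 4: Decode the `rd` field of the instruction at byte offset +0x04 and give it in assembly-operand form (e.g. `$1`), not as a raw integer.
$4

[04] 00 78 → 0x7800
  op=0x7800>>12=0x7 ⇒ incr (R)
  rd@[11:9]=0x4 ⇒ $4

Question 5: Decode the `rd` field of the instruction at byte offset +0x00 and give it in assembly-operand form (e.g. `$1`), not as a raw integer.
$7

@+00  little-endian(2a ee) = 0xee2a
  opcode bits[15:12]=0xe: addi/RI
  rd: (w>>9)&0x7=0x7 → $7
  imm: (w>>0)&0x1ff=0x2a → 42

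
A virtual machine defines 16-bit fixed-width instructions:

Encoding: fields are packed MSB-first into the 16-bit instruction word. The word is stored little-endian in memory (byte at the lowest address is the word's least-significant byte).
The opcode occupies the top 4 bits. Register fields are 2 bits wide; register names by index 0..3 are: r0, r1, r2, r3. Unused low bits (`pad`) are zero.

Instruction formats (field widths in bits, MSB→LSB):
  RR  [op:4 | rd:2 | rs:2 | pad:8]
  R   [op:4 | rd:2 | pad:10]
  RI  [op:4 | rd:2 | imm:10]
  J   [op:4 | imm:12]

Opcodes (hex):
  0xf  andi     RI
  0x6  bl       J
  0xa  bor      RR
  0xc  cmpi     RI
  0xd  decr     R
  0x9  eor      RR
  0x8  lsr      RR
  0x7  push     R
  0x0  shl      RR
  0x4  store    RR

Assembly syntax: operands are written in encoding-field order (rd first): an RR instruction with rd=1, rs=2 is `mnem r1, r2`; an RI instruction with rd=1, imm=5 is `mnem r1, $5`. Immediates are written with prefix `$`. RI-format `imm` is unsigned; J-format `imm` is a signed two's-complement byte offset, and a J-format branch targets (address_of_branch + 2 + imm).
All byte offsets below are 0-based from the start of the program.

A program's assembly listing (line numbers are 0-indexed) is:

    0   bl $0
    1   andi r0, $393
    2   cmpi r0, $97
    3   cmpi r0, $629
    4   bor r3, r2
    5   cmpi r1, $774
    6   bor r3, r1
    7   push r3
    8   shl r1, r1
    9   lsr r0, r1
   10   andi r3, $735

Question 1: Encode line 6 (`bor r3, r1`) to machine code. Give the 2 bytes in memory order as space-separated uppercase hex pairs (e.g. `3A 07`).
line 6 (bor): pack op=0xa:4|rd=3:2|rs=1:2|pad=0:8 = 0xad00; little→ 00 ad

00 AD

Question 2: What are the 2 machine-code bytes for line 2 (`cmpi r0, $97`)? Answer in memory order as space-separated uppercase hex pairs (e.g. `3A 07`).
line 2 (cmpi): pack op=0xc:4|rd=0:2|imm=97:10 = 0xc061; little→ 61 c0

61 C0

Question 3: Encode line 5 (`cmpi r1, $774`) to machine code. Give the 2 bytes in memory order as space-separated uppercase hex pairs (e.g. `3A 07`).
06 C7

line 5 (cmpi): pack op=0xc:4|rd=1:2|imm=774:10 = 0xc706; little→ 06 c7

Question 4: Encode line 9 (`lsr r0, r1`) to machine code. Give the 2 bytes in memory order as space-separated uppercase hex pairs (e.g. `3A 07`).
L9: lsr op=0x8:4|rd=0:2|rs=1:2|pad=0:8 ⇒ 0x8100 ⇒ little 00 81

00 81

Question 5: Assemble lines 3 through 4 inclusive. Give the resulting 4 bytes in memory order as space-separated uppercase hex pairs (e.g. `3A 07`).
75 C2 00 AE

L3: cmpi op=0xc:4|rd=0:2|imm=629:10 ⇒ 0xc275 ⇒ little 75 c2
L4: bor op=0xa:4|rd=3:2|rs=2:2|pad=0:8 ⇒ 0xae00 ⇒ little 00 ae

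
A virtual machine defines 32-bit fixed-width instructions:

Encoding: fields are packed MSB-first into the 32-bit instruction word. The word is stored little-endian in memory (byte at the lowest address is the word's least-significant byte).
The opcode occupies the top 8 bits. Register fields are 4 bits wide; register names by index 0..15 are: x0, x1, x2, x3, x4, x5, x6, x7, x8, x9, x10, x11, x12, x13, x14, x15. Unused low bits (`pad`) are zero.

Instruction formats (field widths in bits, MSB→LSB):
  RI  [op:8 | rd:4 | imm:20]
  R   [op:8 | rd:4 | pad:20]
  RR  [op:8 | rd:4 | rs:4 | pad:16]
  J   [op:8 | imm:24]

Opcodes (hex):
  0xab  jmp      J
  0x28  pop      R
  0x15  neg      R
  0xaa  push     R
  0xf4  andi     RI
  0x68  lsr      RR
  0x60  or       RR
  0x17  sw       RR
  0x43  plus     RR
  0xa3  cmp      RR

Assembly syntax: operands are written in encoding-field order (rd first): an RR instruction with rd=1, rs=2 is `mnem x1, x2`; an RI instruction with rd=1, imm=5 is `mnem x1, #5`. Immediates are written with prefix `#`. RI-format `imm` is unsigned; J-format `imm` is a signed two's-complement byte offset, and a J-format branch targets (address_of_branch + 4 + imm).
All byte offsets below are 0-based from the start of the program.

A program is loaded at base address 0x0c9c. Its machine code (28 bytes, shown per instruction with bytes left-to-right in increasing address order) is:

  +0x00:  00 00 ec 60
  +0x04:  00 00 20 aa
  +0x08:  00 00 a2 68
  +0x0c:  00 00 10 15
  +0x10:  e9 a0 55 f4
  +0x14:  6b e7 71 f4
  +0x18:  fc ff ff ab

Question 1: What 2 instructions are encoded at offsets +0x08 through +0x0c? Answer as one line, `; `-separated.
lsr x10, x2; neg x1

[08] 00 00 a2 68 → 0x68a20000
  top 8b → 0x68 → lsr [RR]
  rd: (w>>20)&0xf=0xa → x10
  rs: (w>>16)&0xf=0x2 → x2
[0c] 00 00 10 15 → 0x15100000
  top 8b → 0x15 → neg [R]
  rd: (w>>20)&0xf=0x1 → x1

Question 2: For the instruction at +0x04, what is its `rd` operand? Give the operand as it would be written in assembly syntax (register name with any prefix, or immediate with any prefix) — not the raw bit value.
[04] 00 00 20 aa → 0xaa200000
  top 8b → 0xaa → push [R]
  rd: (w>>20)&0xf=0x2 → x2

x2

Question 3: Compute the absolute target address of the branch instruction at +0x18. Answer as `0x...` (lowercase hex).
+0x18: fc ff ff ab ⇒ word 0xabfffffc (little)
  opcode bits[31:24]=0xab: jmp/J
  [23:0] imm=16777212 (s24→-4) = #-4
  target = base 0x0c9c + off 0x18 + 4 + imm -4 = 0x0cb4

0x0cb4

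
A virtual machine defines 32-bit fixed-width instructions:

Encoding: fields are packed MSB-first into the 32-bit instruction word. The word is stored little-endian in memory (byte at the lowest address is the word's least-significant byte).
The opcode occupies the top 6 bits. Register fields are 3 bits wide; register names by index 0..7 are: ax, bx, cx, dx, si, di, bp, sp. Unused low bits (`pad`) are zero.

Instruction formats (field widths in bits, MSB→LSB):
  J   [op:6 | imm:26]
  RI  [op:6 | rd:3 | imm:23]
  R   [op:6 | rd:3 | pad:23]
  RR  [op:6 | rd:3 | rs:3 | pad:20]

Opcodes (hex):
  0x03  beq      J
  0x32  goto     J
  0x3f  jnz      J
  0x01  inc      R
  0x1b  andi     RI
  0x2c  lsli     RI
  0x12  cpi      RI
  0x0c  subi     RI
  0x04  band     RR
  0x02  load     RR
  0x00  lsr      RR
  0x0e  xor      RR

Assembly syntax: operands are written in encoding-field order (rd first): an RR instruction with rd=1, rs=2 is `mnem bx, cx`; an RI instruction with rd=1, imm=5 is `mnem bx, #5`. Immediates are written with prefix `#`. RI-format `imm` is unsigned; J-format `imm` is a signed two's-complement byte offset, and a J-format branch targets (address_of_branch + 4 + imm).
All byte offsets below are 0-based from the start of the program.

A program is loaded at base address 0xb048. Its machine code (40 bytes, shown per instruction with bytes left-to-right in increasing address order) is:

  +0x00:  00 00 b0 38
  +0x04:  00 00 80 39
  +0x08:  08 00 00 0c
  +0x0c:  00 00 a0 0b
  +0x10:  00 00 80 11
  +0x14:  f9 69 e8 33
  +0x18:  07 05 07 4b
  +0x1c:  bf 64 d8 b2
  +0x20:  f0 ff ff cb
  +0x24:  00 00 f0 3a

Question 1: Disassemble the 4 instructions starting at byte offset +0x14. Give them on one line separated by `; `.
[14] f9 69 e8 33 → 0x33e869f9
  top 6b → 0xc → subi [RI]
  [25:23] rd=7 = sp
  [22:0] imm=6842873 = #6842873
[18] 07 05 07 4b → 0x4b070507
  top 6b → 0x12 → cpi [RI]
  [25:23] rd=6 = bp
  [22:0] imm=460039 = #460039
[1c] bf 64 d8 b2 → 0xb2d864bf
  top 6b → 0x2c → lsli [RI]
  [25:23] rd=5 = di
  [22:0] imm=5792959 = #5792959
[20] f0 ff ff cb → 0xcbfffff0
  top 6b → 0x32 → goto [J]
  [25:0] imm=67108848 (s26→-16) = #-16

subi sp, #6842873; cpi bp, #460039; lsli di, #5792959; goto #-16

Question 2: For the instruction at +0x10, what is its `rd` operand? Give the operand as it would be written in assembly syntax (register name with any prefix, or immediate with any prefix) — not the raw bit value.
dx

off 0x10: read 00 00 80 11 as little → 0x11800000
  opcode bits[31:26]=0x4: band/RR
  [25:23] rd=3 = dx
  [22:20] rs=0 = ax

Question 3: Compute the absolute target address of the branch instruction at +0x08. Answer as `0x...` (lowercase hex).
off 0x08: read 08 00 00 0c as little → 0x0c000008
  opcode bits[31:26]=0x3: beq/J
  imm@[25:0]=0x8 ⇒ #8
  target = base 0xb048 + off 0x08 + 4 + imm 8 = 0xb05c

0xb05c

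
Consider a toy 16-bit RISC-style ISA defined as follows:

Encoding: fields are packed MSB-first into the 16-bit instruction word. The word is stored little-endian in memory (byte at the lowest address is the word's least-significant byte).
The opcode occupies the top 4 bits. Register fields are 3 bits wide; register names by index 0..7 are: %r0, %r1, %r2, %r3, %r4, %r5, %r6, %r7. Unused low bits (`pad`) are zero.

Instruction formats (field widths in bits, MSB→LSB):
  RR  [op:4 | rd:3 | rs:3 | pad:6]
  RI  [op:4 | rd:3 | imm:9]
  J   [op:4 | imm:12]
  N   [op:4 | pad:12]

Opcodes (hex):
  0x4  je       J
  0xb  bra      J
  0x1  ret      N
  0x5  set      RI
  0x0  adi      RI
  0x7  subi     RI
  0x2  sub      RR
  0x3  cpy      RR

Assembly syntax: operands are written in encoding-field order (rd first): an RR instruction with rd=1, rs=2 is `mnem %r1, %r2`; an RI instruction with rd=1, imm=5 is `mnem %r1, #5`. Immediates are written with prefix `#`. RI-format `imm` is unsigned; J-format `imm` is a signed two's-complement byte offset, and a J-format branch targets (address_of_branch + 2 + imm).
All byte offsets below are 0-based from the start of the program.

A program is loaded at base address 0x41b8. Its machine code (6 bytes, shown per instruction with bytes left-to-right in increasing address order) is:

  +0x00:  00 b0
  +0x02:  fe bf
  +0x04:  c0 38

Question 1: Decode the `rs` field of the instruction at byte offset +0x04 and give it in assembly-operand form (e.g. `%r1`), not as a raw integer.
off 0x04: read c0 38 as little → 0x38c0
  op=0x38c0>>12=0x3 ⇒ cpy (RR)
  [11:9] rd=4 = %r4
  [8:6] rs=3 = %r3

%r3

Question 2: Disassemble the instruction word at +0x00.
+0x00: 00 b0 ⇒ word 0xb000 (little)
  top 4b → 0xb → bra [J]
  imm: (w>>0)&0xfff=0x0 → #0

bra #0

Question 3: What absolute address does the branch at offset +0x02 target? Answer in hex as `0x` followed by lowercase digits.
[02] fe bf → 0xbffe
  top 4b → 0xb → bra [J]
  imm@[11:0]=0xffe (s12→-2) ⇒ #-2
  target = base 0x41b8 + off 0x02 + 2 + imm -2 = 0x41ba

0x41ba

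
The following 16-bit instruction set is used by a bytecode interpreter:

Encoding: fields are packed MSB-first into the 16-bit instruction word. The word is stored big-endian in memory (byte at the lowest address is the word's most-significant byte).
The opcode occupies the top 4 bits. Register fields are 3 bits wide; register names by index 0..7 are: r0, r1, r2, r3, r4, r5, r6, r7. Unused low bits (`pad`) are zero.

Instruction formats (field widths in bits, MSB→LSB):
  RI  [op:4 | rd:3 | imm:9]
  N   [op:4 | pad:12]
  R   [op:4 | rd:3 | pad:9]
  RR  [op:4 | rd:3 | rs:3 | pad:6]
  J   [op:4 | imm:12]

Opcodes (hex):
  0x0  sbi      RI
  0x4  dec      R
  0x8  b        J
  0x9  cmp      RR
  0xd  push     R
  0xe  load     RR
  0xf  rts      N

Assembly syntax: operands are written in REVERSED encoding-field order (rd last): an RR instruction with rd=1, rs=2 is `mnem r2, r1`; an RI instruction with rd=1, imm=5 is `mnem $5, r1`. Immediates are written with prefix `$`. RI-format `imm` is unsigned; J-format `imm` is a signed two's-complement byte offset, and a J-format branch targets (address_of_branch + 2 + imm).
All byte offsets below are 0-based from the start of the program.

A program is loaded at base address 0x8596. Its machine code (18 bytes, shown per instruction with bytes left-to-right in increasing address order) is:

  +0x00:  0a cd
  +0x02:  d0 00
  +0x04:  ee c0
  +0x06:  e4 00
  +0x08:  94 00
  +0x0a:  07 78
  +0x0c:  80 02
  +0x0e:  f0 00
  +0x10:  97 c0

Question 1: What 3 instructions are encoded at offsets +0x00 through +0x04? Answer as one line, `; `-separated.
+0x00: 0a cd ⇒ word 0x0acd (big)
  op=0x0acd>>12=0x0 ⇒ sbi (RI)
  rd@[11:9]=0x5 ⇒ r5
  imm@[8:0]=0xcd ⇒ $205
+0x02: d0 00 ⇒ word 0xd000 (big)
  op=0xd000>>12=0xd ⇒ push (R)
  rd@[11:9]=0x0 ⇒ r0
+0x04: ee c0 ⇒ word 0xeec0 (big)
  op=0xeec0>>12=0xe ⇒ load (RR)
  rd@[11:9]=0x7 ⇒ r7
  rs@[8:6]=0x3 ⇒ r3

sbi $205, r5; push r0; load r3, r7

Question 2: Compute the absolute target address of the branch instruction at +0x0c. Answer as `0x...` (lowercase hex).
[0c] 80 02 → 0x8002
  op=0x8002>>12=0x8 ⇒ b (J)
  imm@[11:0]=0x2 ⇒ $2
  target = base 0x8596 + off 0x0c + 2 + imm 2 = 0x85a6

0x85a6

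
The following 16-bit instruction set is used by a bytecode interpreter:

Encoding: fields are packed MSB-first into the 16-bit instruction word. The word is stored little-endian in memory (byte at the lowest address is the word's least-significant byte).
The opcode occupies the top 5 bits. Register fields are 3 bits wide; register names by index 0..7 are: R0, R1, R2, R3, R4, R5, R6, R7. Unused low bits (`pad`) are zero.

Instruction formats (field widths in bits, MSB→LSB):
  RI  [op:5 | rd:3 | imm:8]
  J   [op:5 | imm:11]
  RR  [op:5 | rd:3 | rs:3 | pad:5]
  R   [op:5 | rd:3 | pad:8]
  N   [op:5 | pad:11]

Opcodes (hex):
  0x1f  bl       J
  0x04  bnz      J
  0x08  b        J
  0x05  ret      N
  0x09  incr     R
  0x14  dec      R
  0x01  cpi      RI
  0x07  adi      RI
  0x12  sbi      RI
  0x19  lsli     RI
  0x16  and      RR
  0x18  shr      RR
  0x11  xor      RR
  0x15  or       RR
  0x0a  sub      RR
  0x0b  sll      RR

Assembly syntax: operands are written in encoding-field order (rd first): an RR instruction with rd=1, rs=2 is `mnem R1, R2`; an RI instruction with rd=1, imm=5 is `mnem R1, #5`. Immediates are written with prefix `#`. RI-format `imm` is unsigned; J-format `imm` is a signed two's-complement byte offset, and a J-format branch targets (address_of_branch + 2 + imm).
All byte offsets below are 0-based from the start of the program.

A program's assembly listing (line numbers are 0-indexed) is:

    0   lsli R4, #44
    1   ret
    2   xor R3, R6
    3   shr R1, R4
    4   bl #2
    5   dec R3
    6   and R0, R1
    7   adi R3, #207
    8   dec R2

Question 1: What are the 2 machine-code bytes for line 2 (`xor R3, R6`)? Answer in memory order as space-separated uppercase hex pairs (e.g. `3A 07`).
C0 8B

L2: xor op=0x11:5|rd=3:3|rs=6:3|pad=0:5 ⇒ 0x8bc0 ⇒ little c0 8b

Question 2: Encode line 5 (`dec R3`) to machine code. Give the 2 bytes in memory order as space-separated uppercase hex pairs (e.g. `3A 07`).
00 A3

5. dec fields op=0x14:5|rd=3:3|pad=0:8 → word a300h → 00 a3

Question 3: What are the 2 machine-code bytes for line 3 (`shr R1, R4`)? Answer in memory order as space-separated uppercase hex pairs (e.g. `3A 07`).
80 C1

3. shr fields op=0x18:5|rd=1:3|rs=4:3|pad=0:5 → word c180h → 80 c1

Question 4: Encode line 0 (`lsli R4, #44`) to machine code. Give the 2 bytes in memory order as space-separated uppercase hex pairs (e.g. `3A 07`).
L0: lsli op=0x19:5|rd=4:3|imm=44:8 ⇒ 0xcc2c ⇒ little 2c cc

2C CC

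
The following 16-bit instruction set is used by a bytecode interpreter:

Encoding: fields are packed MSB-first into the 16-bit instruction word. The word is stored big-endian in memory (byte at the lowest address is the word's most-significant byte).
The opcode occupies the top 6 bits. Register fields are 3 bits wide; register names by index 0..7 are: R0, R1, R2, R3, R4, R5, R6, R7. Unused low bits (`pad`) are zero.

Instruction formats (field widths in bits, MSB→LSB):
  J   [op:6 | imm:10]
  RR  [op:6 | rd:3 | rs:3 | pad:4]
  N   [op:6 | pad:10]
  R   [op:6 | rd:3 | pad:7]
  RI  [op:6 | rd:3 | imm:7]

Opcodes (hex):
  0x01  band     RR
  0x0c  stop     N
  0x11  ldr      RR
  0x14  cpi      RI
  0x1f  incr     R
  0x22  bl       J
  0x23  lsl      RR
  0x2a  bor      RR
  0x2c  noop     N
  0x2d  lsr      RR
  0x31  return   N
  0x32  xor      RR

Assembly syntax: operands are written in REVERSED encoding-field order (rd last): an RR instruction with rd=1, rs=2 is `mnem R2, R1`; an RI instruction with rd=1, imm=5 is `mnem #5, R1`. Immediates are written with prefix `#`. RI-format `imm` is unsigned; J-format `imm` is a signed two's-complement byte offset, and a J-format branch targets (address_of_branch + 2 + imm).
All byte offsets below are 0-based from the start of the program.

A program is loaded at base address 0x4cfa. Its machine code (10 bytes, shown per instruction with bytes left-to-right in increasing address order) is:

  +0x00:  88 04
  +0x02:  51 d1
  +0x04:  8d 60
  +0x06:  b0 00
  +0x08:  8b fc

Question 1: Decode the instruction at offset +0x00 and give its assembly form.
@+00  big-endian(88 04) = 0x8804
  opcode bits[15:10]=0x22: bl/J
  [9:0] imm=4 = #4

bl #4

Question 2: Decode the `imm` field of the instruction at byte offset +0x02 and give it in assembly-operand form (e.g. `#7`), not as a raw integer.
#81

+0x02: 51 d1 ⇒ word 0x51d1 (big)
  op=0x51d1>>10=0x14 ⇒ cpi (RI)
  rd: (w>>7)&0x7=0x3 → R3
  imm: (w>>0)&0x7f=0x51 → #81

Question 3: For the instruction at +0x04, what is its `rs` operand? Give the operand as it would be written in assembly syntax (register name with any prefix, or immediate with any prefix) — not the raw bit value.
R6

off 0x04: read 8d 60 as big → 0x8d60
  op=0x8d60>>10=0x23 ⇒ lsl (RR)
  [9:7] rd=2 = R2
  [6:4] rs=6 = R6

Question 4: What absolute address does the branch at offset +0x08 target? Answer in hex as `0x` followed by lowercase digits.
off 0x08: read 8b fc as big → 0x8bfc
  opcode bits[15:10]=0x22: bl/J
  imm@[9:0]=0x3fc (s10→-4) ⇒ #-4
  target = base 0x4cfa + off 0x08 + 2 + imm -4 = 0x4d00

0x4d00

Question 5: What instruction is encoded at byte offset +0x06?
noop

+0x06: b0 00 ⇒ word 0xb000 (big)
  op=0xb000>>10=0x2c ⇒ noop (N)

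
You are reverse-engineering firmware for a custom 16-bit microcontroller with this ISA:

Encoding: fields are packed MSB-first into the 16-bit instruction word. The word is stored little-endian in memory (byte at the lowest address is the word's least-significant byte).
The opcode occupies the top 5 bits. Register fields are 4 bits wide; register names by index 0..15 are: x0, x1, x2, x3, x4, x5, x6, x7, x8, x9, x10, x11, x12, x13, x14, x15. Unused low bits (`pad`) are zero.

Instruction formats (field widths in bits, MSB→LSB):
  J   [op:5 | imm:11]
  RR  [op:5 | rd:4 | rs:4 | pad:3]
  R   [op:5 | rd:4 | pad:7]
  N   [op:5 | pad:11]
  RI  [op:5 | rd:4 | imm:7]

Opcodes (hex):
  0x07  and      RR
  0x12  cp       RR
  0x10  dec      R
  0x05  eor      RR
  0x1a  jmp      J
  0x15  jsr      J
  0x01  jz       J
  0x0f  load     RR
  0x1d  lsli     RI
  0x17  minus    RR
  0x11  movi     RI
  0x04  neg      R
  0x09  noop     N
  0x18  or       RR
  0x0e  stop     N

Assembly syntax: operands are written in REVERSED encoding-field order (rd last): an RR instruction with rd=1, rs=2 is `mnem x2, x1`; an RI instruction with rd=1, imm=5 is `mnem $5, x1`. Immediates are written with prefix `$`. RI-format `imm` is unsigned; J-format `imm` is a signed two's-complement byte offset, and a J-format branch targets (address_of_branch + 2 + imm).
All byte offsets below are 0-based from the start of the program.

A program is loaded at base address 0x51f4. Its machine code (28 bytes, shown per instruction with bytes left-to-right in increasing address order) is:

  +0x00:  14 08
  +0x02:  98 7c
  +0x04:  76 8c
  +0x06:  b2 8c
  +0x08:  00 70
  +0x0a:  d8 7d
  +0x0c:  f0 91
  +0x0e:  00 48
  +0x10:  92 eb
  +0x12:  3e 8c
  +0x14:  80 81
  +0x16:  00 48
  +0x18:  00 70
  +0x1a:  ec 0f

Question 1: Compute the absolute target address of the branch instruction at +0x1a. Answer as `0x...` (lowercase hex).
off 0x1a: read ec 0f as little → 0x0fec
  top 5b → 0x1 → jz [J]
  [10:0] imm=2028 (s11→-20) = $-20
  target = base 0x51f4 + off 0x1a + 2 + imm -20 = 0x51fc

0x51fc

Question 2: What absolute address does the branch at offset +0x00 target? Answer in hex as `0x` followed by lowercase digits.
off 0x00: read 14 08 as little → 0x0814
  opcode bits[15:11]=0x1: jz/J
  imm: (w>>0)&0x7ff=0x14 → $20
  target = base 0x51f4 + off 0x00 + 2 + imm 20 = 0x520a

0x520a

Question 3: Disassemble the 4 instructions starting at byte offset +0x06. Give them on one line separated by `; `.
movi $50, x9; stop; load x11, x11; cp x14, x3

+0x06: b2 8c ⇒ word 0x8cb2 (little)
  top 5b → 0x11 → movi [RI]
  rd: (w>>7)&0xf=0x9 → x9
  imm: (w>>0)&0x7f=0x32 → $50
+0x08: 00 70 ⇒ word 0x7000 (little)
  top 5b → 0xe → stop [N]
+0x0a: d8 7d ⇒ word 0x7dd8 (little)
  top 5b → 0xf → load [RR]
  rd: (w>>7)&0xf=0xb → x11
  rs: (w>>3)&0xf=0xb → x11
+0x0c: f0 91 ⇒ word 0x91f0 (little)
  top 5b → 0x12 → cp [RR]
  rd: (w>>7)&0xf=0x3 → x3
  rs: (w>>3)&0xf=0xe → x14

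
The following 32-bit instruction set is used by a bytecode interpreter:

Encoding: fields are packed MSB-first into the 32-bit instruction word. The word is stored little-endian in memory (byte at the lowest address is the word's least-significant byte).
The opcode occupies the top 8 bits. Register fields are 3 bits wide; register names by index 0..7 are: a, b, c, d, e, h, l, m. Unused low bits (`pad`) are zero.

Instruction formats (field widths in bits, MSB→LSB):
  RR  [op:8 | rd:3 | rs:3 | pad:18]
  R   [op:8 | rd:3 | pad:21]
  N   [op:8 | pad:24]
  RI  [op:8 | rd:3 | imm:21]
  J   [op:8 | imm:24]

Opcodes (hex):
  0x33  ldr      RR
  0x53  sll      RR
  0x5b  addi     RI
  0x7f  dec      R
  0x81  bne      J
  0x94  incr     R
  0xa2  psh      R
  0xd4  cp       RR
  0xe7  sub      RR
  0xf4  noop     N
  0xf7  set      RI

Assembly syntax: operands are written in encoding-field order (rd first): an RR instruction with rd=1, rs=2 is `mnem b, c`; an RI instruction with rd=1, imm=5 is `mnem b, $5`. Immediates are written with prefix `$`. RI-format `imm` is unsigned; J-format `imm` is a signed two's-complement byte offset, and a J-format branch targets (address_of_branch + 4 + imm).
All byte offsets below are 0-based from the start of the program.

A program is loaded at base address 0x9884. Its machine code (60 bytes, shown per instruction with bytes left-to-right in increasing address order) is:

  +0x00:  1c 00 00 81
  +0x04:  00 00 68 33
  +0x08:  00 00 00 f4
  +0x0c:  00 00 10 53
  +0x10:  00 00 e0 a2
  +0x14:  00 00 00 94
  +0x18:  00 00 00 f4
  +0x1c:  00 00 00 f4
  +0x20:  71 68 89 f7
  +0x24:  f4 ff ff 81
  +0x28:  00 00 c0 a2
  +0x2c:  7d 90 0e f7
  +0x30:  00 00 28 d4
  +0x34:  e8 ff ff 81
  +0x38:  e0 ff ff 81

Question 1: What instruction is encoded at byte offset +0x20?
@+20  little-endian(71 68 89 f7) = 0xf7896871
  op=0xf7896871>>24=0xf7 ⇒ set (RI)
  rd: (w>>21)&0x7=0x4 → e
  imm: (w>>0)&0x1fffff=0x96871 → $616561

set e, $616561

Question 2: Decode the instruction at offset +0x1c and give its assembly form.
[1c] 00 00 00 f4 → 0xf4000000
  opcode bits[31:24]=0xf4: noop/N

noop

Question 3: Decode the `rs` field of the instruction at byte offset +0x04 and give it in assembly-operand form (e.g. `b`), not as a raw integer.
c

+0x04: 00 00 68 33 ⇒ word 0x33680000 (little)
  top 8b → 0x33 → ldr [RR]
  rd: (w>>21)&0x7=0x3 → d
  rs: (w>>18)&0x7=0x2 → c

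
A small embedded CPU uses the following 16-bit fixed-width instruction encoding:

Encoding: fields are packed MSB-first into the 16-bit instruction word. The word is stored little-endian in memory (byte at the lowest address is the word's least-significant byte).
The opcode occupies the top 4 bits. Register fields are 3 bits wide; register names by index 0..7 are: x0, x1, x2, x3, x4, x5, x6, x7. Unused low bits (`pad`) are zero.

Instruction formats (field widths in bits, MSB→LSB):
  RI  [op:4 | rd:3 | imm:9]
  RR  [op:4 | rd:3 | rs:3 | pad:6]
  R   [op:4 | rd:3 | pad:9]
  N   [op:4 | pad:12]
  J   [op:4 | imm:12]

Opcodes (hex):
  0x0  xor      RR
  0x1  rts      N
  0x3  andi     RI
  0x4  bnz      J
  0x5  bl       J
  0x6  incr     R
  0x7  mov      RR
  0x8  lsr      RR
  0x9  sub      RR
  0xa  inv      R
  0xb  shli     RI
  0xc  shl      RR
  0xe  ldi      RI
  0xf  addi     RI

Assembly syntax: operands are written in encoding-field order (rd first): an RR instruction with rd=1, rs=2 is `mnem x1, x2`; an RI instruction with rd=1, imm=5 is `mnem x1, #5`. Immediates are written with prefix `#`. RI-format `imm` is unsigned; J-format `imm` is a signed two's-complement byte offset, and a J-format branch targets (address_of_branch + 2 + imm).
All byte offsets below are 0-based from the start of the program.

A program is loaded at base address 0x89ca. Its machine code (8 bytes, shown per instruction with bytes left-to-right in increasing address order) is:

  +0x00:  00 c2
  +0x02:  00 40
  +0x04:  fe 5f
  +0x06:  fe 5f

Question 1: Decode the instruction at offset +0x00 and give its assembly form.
shl x1, x0

off 0x00: read 00 c2 as little → 0xc200
  opcode bits[15:12]=0xc: shl/RR
  rd: (w>>9)&0x7=0x1 → x1
  rs: (w>>6)&0x7=0x0 → x0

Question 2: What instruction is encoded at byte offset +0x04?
+0x04: fe 5f ⇒ word 0x5ffe (little)
  opcode bits[15:12]=0x5: bl/J
  imm: (w>>0)&0xfff=0xffe (s12→-2) → #-2

bl #-2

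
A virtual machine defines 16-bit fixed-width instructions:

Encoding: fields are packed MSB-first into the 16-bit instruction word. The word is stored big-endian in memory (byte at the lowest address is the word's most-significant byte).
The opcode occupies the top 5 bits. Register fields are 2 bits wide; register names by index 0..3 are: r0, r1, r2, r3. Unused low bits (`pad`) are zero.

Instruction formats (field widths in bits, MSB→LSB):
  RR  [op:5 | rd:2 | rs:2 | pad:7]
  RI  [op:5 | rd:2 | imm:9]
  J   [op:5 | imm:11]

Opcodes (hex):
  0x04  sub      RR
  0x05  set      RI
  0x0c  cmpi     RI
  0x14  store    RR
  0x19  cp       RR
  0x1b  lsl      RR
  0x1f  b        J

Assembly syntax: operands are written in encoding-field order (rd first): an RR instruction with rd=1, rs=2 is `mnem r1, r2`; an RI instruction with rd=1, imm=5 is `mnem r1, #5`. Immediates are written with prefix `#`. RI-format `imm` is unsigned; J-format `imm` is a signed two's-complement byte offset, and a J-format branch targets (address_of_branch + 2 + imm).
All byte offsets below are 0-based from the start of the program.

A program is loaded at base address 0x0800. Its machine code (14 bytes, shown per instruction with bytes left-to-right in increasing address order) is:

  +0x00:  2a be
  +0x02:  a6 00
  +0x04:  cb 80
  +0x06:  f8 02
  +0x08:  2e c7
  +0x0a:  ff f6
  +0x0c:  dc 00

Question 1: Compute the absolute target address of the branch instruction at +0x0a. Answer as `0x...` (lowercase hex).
off 0x0a: read ff f6 as big → 0xfff6
  op=0xfff6>>11=0x1f ⇒ b (J)
  [10:0] imm=2038 (s11→-10) = #-10
  target = base 0x0800 + off 0x0a + 2 + imm -10 = 0x0802

0x0802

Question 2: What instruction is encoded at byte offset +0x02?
off 0x02: read a6 00 as big → 0xa600
  op=0xa600>>11=0x14 ⇒ store (RR)
  [10:9] rd=3 = r3
  [8:7] rs=0 = r0

store r3, r0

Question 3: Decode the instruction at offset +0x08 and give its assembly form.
off 0x08: read 2e c7 as big → 0x2ec7
  top 5b → 0x5 → set [RI]
  rd@[10:9]=0x3 ⇒ r3
  imm@[8:0]=0xc7 ⇒ #199

set r3, #199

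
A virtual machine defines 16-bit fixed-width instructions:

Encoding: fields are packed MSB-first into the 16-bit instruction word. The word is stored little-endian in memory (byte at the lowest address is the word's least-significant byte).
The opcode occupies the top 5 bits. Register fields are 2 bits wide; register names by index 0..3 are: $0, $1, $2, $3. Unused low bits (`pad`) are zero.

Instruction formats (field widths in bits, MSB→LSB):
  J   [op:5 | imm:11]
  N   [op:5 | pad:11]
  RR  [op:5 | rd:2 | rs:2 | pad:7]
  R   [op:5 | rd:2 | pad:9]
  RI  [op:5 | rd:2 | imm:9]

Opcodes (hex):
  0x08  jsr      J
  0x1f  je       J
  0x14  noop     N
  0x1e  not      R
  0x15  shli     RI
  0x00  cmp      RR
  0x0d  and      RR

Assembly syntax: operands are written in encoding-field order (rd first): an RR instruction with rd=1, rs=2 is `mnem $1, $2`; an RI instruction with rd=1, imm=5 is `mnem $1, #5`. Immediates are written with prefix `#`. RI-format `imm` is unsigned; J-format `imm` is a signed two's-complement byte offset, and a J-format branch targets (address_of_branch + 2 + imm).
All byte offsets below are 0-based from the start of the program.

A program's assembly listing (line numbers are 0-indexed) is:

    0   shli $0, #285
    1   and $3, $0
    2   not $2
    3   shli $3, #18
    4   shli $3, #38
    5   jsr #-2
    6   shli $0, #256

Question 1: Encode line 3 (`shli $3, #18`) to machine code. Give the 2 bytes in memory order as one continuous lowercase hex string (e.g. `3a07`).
12ae

3. shli fields op=0x15:5|rd=3:2|imm=18:9 → word ae12h → 12 ae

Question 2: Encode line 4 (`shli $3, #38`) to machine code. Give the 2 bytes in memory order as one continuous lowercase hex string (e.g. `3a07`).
26ae

4. shli fields op=0x15:5|rd=3:2|imm=38:9 → word ae26h → 26 ae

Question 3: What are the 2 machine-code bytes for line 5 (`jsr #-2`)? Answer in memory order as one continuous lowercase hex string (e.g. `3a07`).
5. jsr fields op=0x8:5|imm=-2:11 → word 47feh → fe 47

fe47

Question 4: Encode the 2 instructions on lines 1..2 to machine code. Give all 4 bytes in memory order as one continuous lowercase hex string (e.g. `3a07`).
L1: and op=0xd:5|rd=3:2|rs=0:2|pad=0:7 ⇒ 0x6e00 ⇒ little 00 6e
L2: not op=0x1e:5|rd=2:2|pad=0:9 ⇒ 0xf400 ⇒ little 00 f4

006e00f4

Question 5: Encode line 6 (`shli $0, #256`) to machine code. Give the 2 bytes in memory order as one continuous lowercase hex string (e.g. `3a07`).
00a9

line 6 (shli): pack op=0x15:5|rd=0:2|imm=256:9 = 0xa900; little→ 00 a9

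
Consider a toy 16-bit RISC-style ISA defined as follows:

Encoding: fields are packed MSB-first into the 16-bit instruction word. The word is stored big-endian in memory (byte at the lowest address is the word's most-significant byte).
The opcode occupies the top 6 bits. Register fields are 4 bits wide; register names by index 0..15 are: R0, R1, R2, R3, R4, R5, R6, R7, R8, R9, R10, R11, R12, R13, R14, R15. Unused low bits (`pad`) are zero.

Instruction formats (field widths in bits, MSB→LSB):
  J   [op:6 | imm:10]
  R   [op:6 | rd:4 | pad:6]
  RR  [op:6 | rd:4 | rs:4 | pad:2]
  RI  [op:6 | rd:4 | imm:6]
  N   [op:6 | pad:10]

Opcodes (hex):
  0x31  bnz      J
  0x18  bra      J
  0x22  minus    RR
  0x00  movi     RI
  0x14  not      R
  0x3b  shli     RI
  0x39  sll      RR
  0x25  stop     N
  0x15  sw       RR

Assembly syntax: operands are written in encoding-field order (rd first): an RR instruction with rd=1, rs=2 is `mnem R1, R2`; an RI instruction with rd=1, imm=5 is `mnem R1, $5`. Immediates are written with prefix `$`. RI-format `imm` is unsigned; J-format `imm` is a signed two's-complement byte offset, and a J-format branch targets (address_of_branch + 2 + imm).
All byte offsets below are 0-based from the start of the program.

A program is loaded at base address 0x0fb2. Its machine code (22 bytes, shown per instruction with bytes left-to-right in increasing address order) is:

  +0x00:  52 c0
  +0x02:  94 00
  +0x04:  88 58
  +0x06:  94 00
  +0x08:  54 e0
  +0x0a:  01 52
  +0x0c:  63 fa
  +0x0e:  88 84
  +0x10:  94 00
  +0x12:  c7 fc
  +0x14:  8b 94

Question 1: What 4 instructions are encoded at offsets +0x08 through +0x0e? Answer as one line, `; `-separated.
off 0x08: read 54 e0 as big → 0x54e0
  op=0x54e0>>10=0x15 ⇒ sw (RR)
  rd: (w>>6)&0xf=0x3 → R3
  rs: (w>>2)&0xf=0x8 → R8
off 0x0a: read 01 52 as big → 0x0152
  op=0x0152>>10=0x0 ⇒ movi (RI)
  rd: (w>>6)&0xf=0x5 → R5
  imm: (w>>0)&0x3f=0x12 → $18
off 0x0c: read 63 fa as big → 0x63fa
  op=0x63fa>>10=0x18 ⇒ bra (J)
  imm: (w>>0)&0x3ff=0x3fa (s10→-6) → $-6
off 0x0e: read 88 84 as big → 0x8884
  op=0x8884>>10=0x22 ⇒ minus (RR)
  rd: (w>>6)&0xf=0x2 → R2
  rs: (w>>2)&0xf=0x1 → R1

sw R3, R8; movi R5, $18; bra $-6; minus R2, R1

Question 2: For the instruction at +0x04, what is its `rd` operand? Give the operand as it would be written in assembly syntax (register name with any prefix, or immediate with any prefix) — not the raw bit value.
off 0x04: read 88 58 as big → 0x8858
  op=0x8858>>10=0x22 ⇒ minus (RR)
  rd: (w>>6)&0xf=0x1 → R1
  rs: (w>>2)&0xf=0x6 → R6

R1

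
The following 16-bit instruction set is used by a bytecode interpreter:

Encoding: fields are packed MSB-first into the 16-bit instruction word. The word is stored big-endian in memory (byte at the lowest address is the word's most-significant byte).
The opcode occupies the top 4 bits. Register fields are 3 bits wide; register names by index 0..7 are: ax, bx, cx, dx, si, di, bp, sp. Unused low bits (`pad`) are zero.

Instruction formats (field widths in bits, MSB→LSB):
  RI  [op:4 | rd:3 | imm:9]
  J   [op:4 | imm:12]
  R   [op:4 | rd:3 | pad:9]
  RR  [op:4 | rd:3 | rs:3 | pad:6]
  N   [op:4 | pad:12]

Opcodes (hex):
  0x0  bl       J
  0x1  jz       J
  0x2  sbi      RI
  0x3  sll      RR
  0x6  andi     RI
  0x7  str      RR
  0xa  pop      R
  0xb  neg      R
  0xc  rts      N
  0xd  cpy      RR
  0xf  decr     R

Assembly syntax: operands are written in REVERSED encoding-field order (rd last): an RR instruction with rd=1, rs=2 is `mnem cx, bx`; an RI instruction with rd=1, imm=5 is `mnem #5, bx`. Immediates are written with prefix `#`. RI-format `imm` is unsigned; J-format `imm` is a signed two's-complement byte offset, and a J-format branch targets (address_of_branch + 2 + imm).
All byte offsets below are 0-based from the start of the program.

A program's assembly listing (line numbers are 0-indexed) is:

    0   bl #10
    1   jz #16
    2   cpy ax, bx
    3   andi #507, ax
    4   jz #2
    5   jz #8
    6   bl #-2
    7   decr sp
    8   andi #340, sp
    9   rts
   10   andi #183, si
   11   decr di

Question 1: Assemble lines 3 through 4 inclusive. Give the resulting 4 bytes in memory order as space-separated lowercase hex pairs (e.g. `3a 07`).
3. andi fields op=0x6:4|rd=0:3|imm=507:9 → word 61fbh → 61 fb
4. jz fields op=0x1:4|imm=2:12 → word 1002h → 10 02

61 fb 10 02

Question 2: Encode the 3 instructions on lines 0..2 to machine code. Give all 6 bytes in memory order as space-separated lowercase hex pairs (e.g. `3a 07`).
00 0a 10 10 d2 00

L0: bl op=0x0:4|imm=10:12 ⇒ 0x000a ⇒ big 00 0a
L1: jz op=0x1:4|imm=16:12 ⇒ 0x1010 ⇒ big 10 10
L2: cpy op=0xd:4|rd=1:3|rs=0:3|pad=0:6 ⇒ 0xd200 ⇒ big d2 00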